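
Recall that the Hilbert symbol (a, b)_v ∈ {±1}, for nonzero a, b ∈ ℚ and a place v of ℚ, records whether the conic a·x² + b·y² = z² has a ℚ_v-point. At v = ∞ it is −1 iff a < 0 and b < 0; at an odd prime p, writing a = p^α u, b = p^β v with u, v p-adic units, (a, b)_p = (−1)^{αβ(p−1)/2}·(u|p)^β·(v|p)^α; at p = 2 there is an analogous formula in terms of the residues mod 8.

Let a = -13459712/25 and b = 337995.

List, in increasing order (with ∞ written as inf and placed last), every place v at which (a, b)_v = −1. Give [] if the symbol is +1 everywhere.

Mod squares: a ≡ -1073, b ≡ 37555. Check v ∈ {∞, 2, 3, 5, 7, 29, 37}.
v=37: a=37^1·(≡24), b=37^1·(≡33) mod 37; (24|37)=-1, (33|37)=+1; (−1)^{1·1·18}·(-1)^1·(+1)^1 = -1.
v=5: a=5^-2·(≡3), b=5^1·(≡4) mod 5; (3|5)=-1, (4|5)=+1; (−1)^{-2·1·2}·(-1)^1·(+1)^-2 = -1.
v=3: a=3^0·(≡1), b=3^2·(≡1) mod 3; (1|3)=+1, (1|3)=+1; (−1)^{0·2·1}·(+1)^2·(+1)^0 = +1.
v=7: a=7^2·(≡5), b=7^1·(≡6) mod 7; (5|7)=-1, (6|7)=-1; (−1)^{2·1·3}·(-1)^1·(-1)^2 = -1.
v=∞: -1073 < 0 and 37555 > 0  ⇒  (a,b)_∞ = +1.
v=2: v_2(a)=8, v_2(b)=0; units ≡ 7, 3 (mod 8); ε·ε+αω+βω = 1·1+8·1+0·0 ≡ 1  ⇒  (a,b)_2 = -1.
v=29: a=29^1·(≡3), b=29^1·(≡26) mod 29; (3|29)=-1, (26|29)=-1; (−1)^{1·1·14}·(-1)^1·(-1)^1 = +1.
(-1073, 37555 / ℚ) ramifies at {2, 5, 7, 37}: a division algebra.

[2, 5, 7, 37]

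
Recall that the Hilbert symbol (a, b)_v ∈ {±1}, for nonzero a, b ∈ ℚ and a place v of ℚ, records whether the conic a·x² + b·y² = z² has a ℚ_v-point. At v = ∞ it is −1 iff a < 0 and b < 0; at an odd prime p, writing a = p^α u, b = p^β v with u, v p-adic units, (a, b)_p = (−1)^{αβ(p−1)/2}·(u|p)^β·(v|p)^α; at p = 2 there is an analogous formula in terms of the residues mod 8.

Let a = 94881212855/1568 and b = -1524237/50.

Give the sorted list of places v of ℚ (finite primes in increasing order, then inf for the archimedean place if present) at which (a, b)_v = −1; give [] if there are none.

Mod squares: a ≡ 190, b ≡ -25194. Check v ∈ {∞, 2, 3, 5, 7, 11, 13, 17, 19}.
v=19: a=19^1·(≡18), b=19^1·(≡17) mod 19; (18|19)=-1, (17|19)=+1; (−1)^{1·1·9}·(-1)^1·(+1)^1 = +1.
v=∞: 190 > 0 and -25194 < 0  ⇒  (a,b)_∞ = +1.
v=3: a=3^0·(≡1), b=3^1·(≡2) mod 3; (1|3)=+1, (2|3)=-1; (−1)^{0·1·1}·(+1)^1·(-1)^0 = +1.
v=11: a=11^2·(≡1), b=11^2·(≡7) mod 11; (1|11)=+1, (7|11)=-1; (−1)^{2·2·5}·(+1)^2·(-1)^2 = +1.
v=5: a=5^1·(≡2), b=5^-2·(≡4) mod 5; (2|5)=-1, (4|5)=+1; (−1)^{1·-2·2}·(-1)^-2·(+1)^1 = +1.
v=17: a=17^2·(≡5), b=17^1·(≡3) mod 17; (5|17)=-1, (3|17)=-1; (−1)^{2·1·8}·(-1)^1·(-1)^2 = -1.
v=2: v_2(a)=-5, v_2(b)=-1; units ≡ 7, 3 (mod 8); ε·ε+αω+βω = 1·1+-5·1+-1·0 ≡ 0  ⇒  (a,b)_2 = +1.
v=7: a=7^-2·(≡4), b=7^0·(≡6) mod 7; (4|7)=+1, (6|7)=-1; (−1)^{-2·0·3}·(+1)^0·(-1)^-2 = +1.
v=13: a=13^4·(≡6), b=13^1·(≡1) mod 13; (6|13)=-1, (1|13)=+1; (−1)^{4·1·6}·(-1)^1·(+1)^4 = -1.
|Ram(190, -25194)| = 2, even; anisotropic at {13, 17}.

[13, 17]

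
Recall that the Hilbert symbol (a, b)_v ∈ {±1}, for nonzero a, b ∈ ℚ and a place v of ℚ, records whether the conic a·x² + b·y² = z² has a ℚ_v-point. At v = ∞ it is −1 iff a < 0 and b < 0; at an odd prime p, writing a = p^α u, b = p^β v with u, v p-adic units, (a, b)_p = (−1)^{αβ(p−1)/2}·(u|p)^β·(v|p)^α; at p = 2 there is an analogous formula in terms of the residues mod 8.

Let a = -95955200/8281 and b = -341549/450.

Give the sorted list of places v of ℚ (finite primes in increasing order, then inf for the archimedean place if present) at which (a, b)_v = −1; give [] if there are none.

(a, b) ≡ (-14993, -4042) mod (ℚ^×)²; places V = {2, 3, 5, 7, 11, 13, 29, 43, 47, ∞}.
(a,b)_13: α=-2, u≡1; β=2, v≡9 (mod 13); (1|13)=+1, (9|13)=+1; sign (−1)^0·+1^2·+1^-2 = +1.
(a,b)_29: α=1, u≡28; β=0, v≡26 (mod 29); (28|29)=+1, (26|29)=-1; sign (−1)^0·+1^0·-1^1 = -1.
(a,b)_47: α=1, u≡35; β=1, v≡32 (mod 47); (35|47)=-1, (32|47)=+1; sign (−1)^1·-1^1·+1^1 = +1.
(a,b)_43: α=0, u≡15; β=1, v≡35 (mod 43); (15|43)=+1, (35|43)=+1; sign (−1)^0·+1^1·+1^0 = +1.
(a,b)_7: α=-2, u≡2; β=0, v≡1 (mod 7); (2|7)=+1, (1|7)=+1; sign (−1)^0·+1^0·+1^-2 = +1.
(a,b)_2: α=8, β=-1; u≡7, v≡3 (mod 8); ε(u)ε(v)=1·1, αω(v)=8·1, βω(u)=-1·0; sum ≡ 1  ⇒  -1.
(a,b)_5: α=2, u≡2; β=-2, v≡2 (mod 5); (2|5)=-1, (2|5)=-1; sign (−1)^0·-1^-2·-1^2 = +1.
(a,b)_∞: sgn(-14993)=−, sgn(-4042)=−, so -1.
(a,b)_11: α=1, u≡1; β=0, v≡10 (mod 11); (1|11)=+1, (10|11)=-1; sign (−1)^0·+1^0·-1^1 = -1.
(a,b)_3: α=0, u≡1; β=-2, v≡2 (mod 3); (1|3)=+1, (2|3)=-1; sign (−1)^0·+1^-2·-1^0 = +1.
|Ram(-14993, -4042)| = 4, even; anisotropic at {2, 11, 29, ∞}.

[2, 11, 29, inf]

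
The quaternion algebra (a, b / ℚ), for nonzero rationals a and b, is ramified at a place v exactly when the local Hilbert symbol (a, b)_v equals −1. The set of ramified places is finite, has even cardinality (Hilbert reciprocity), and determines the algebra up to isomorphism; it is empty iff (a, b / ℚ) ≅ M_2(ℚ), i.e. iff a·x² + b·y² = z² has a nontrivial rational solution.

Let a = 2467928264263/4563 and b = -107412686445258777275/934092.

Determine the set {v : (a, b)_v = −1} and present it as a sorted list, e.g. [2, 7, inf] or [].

Mod squares: a ≡ 196581, b ≡ -162393. Check v ∈ {∞, 2, 3, 5, 7, 11, 13, 17, 19, 23, 29, 31, 37}.
v=2: v_2(a)=0, v_2(b)=-2; units ≡ 5, 7 (mod 8); ε·ε+αω+βω = 0·1+0·0+-2·1 ≡ 0  ⇒  (a,b)_2 = +1.
v=23: a=23^1·(≡10), b=23^2·(≡11) mod 23; (10|23)=-1, (11|23)=-1; (−1)^{1·2·11}·(-1)^2·(-1)^1 = -1.
v=3: a=3^-3·(≡1), b=3^-5·(≡1) mod 3; (1|3)=+1, (1|3)=+1; (−1)^{-3·-5·1}·(+1)^-5·(+1)^-3 = -1.
v=11: a=11^1·(≡8), b=11^1·(≡2) mod 11; (8|11)=-1, (2|11)=-1; (−1)^{1·1·5}·(-1)^1·(-1)^1 = -1.
v=7: a=7^1·(≡6), b=7^1·(≡5) mod 7; (6|7)=-1, (5|7)=-1; (−1)^{1·1·3}·(-1)^1·(-1)^1 = -1.
v=17: a=17^2·(≡6), b=17^0·(≡9) mod 17; (6|17)=-1, (9|17)=+1; (−1)^{2·0·8}·(-1)^0·(+1)^2 = +1.
v=19: a=19^4·(≡1), b=19^5·(≡18) mod 19; (1|19)=+1, (18|19)=-1; (−1)^{4·5·9}·(+1)^5·(-1)^4 = +1.
v=∞: 196581 > 0 and -162393 < 0  ⇒  (a,b)_∞ = +1.
v=29: a=29^0·(≡8), b=29^2·(≡23) mod 29; (8|29)=-1, (23|29)=+1; (−1)^{0·2·14}·(-1)^2·(+1)^0 = +1.
v=5: a=5^0·(≡1), b=5^2·(≡2) mod 5; (1|5)=+1, (2|5)=-1; (−1)^{0·2·2}·(+1)^2·(-1)^0 = +1.
v=37: a=37^1·(≡5), b=37^3·(≡17) mod 37; (5|37)=-1, (17|37)=-1; (−1)^{1·3·18}·(-1)^3·(-1)^1 = +1.
v=31: a=31^0·(≡4), b=31^-2·(≡25) mod 31; (4|31)=+1, (25|31)=+1; (−1)^{0·-2·15}·(+1)^-2·(+1)^0 = +1.
v=13: a=13^-2·(≡7), b=13^0·(≡3) mod 13; (7|13)=-1, (3|13)=+1; (−1)^{-2·0·6}·(-1)^0·(+1)^-2 = +1.
(196581, -162393 / ℚ) ramifies at {3, 7, 11, 23}: a division algebra.

[3, 7, 11, 23]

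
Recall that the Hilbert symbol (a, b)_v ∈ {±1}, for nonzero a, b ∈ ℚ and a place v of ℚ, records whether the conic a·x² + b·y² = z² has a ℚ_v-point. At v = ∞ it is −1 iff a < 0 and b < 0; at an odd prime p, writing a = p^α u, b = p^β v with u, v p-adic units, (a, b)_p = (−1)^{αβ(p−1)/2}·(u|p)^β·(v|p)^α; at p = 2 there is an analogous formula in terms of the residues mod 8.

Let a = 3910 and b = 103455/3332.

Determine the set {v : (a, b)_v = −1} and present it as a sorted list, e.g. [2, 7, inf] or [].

Mod squares: a ≡ 3910, b ≡ 1615. Check v ∈ {∞, 2, 3, 5, 7, 11, 17, 19, 23}.
v=23: a=23^1·(≡9), b=23^0·(≡15) mod 23; (9|23)=+1, (15|23)=-1; (−1)^{1·0·11}·(+1)^0·(-1)^1 = -1.
v=3: a=3^0·(≡1), b=3^2·(≡1) mod 3; (1|3)=+1, (1|3)=+1; (−1)^{0·2·1}·(+1)^2·(+1)^0 = +1.
v=∞: 3910 > 0 and 1615 > 0  ⇒  (a,b)_∞ = +1.
v=11: a=11^0·(≡5), b=11^2·(≡3) mod 11; (5|11)=+1, (3|11)=+1; (−1)^{0·2·5}·(+1)^2·(+1)^0 = +1.
v=17: a=17^1·(≡9), b=17^-1·(≡3) mod 17; (9|17)=+1, (3|17)=-1; (−1)^{1·-1·8}·(+1)^-1·(-1)^1 = -1.
v=5: a=5^1·(≡2), b=5^1·(≡3) mod 5; (2|5)=-1, (3|5)=-1; (−1)^{1·1·2}·(-1)^1·(-1)^1 = +1.
v=2: v_2(a)=1, v_2(b)=-2; units ≡ 3, 7 (mod 8); ε·ε+αω+βω = 1·1+1·0+-2·1 ≡ 1  ⇒  (a,b)_2 = -1.
v=19: a=19^0·(≡15), b=19^1·(≡7) mod 19; (15|19)=-1, (7|19)=+1; (−1)^{0·1·9}·(-1)^1·(+1)^0 = -1.
v=7: a=7^0·(≡4), b=7^-2·(≡6) mod 7; (4|7)=+1, (6|7)=-1; (−1)^{0·-2·3}·(+1)^-2·(-1)^0 = +1.
|Ram(3910, 1615)| = 4, even; anisotropic at {2, 17, 19, 23}.

[2, 17, 19, 23]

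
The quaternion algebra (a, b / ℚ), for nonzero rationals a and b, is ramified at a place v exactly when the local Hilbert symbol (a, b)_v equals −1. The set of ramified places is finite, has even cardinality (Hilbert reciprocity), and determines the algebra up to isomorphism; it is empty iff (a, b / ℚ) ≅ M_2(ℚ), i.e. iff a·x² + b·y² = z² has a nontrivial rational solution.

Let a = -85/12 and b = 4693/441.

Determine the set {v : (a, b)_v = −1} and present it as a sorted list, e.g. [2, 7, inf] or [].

(a, b) ≡ (-255, 13) mod (ℚ^×)²; places V = {2, 3, 5, 7, 13, 17, 19, ∞}.
(a,b)_19: α=0, u≡4; β=2, v≡8 (mod 19); (4|19)=+1, (8|19)=-1; sign (−1)^0·+1^2·-1^0 = +1.
(a,b)_5: α=1, u≡4; β=0, v≡3 (mod 5); (4|5)=+1, (3|5)=-1; sign (−1)^0·+1^0·-1^1 = -1.
(a,b)_3: α=-1, u≡2; β=-2, v≡1 (mod 3); (2|3)=-1, (1|3)=+1; sign (−1)^0·-1^-2·+1^-1 = +1.
(a,b)_∞: sgn(-255)=−, sgn(13)=+, so +1.
(a,b)_2: α=-2, β=0; u≡1, v≡5 (mod 8); ε(u)ε(v)=0·0, αω(v)=-2·1, βω(u)=0·0; sum ≡ 0  ⇒  +1.
(a,b)_17: α=1, u≡1; β=0, v≡16 (mod 17); (1|17)=+1, (16|17)=+1; sign (−1)^0·+1^0·+1^1 = +1.
(a,b)_7: α=0, u≡4; β=-2, v≡5 (mod 7); (4|7)=+1, (5|7)=-1; sign (−1)^0·+1^-2·-1^0 = +1.
(a,b)_13: α=0, u≡7; β=1, v≡3 (mod 13); (7|13)=-1, (3|13)=+1; sign (−1)^0·-1^1·+1^0 = -1.
(-255, 13 / ℚ) ramifies at {5, 13}: a division algebra.

[5, 13]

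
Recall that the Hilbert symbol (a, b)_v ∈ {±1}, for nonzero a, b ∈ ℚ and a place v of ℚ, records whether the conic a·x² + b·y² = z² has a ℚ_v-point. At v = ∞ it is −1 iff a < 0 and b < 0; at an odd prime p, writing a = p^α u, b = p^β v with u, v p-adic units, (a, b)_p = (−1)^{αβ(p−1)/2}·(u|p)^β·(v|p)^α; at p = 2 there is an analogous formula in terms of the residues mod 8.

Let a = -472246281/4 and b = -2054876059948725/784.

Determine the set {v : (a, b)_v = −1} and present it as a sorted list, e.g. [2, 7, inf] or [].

[2, 13, 23, 31, 37, inf]

(a, b) ≡ (-5830201, -629) mod (ℚ^×)²; places V = {2, 3, 5, 7, 13, 17, 23, 31, 37, ∞}.
(a,b)_7: α=0, u≡1; β=-2, v≡4 (mod 7); (1|7)=+1, (4|7)=+1; sign (−1)^0·+1^-2·+1^0 = +1.
(a,b)_31: α=1, u≡13; β=2, v≡26 (mod 31); (13|31)=-1, (26|31)=-1; sign (−1)^0·-1^2·-1^1 = -1.
(a,b)_13: α=1, u≡1; β=4, v≡6 (mod 13); (1|13)=+1, (6|13)=-1; sign (−1)^0·+1^4·-1^1 = -1.
(a,b)_37: α=1, u≡36; β=1, v≡8 (mod 37); (36|37)=+1, (8|37)=-1; sign (−1)^0·+1^1·-1^1 = -1.
(a,b)_2: α=-2, β=-4; u≡7, v≡3 (mod 8); ε(u)ε(v)=1·1, αω(v)=-2·1, βω(u)=-4·0; sum ≡ 1  ⇒  -1.
(a,b)_23: α=1, u≡11; β=2, v≡17 (mod 23); (11|23)=-1, (17|23)=-1; sign (−1)^0·-1^2·-1^1 = -1.
(a,b)_3: α=4, u≡2; β=2, v≡1 (mod 3); (2|3)=-1, (1|3)=+1; sign (−1)^0·-1^2·+1^4 = +1.
(a,b)_5: α=0, u≡1; β=2, v≡4 (mod 5); (1|5)=+1, (4|5)=+1; sign (−1)^0·+1^2·+1^0 = +1.
(a,b)_∞: sgn(-5830201)=−, sgn(-629)=−, so -1.
(a,b)_17: α=1, u≡12; β=1, v≡11 (mod 17); (12|17)=-1, (11|17)=-1; sign (−1)^0·-1^1·-1^1 = +1.
Ram(-5830201, -629) = {2, 13, 23, 31, 37, ∞}; no ℚ_2-point on the conic.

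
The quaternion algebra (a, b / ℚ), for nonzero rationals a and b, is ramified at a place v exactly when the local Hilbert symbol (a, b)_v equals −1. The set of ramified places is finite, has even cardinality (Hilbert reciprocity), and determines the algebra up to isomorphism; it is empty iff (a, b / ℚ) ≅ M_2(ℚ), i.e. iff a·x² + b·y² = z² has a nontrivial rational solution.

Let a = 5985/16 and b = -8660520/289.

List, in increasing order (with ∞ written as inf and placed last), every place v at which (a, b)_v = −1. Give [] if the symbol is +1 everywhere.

[3, 5, 7, 19]

Mod squares: a ≡ 665, b ≡ -330. Check v ∈ {∞, 2, 3, 5, 7, 11, 17, 19}.
v=3: a=3^2·(≡2), b=3^9·(≡1) mod 3; (2|3)=-1, (1|3)=+1; (−1)^{2·9·1}·(-1)^9·(+1)^2 = -1.
v=11: a=11^0·(≡9), b=11^1·(≡9) mod 11; (9|11)=+1, (9|11)=+1; (−1)^{0·1·5}·(+1)^1·(+1)^0 = +1.
v=17: a=17^0·(≡16), b=17^-2·(≡11) mod 17; (16|17)=+1, (11|17)=-1; (−1)^{0·-2·8}·(+1)^-2·(-1)^0 = +1.
v=∞: 665 > 0 and -330 < 0  ⇒  (a,b)_∞ = +1.
v=19: a=19^1·(≡9), b=19^0·(≡15) mod 19; (9|19)=+1, (15|19)=-1; (−1)^{1·0·9}·(+1)^0·(-1)^1 = -1.
v=2: v_2(a)=-4, v_2(b)=3; units ≡ 1, 3 (mod 8); ε·ε+αω+βω = 0·1+-4·1+3·0 ≡ 0  ⇒  (a,b)_2 = +1.
v=5: a=5^1·(≡2), b=5^1·(≡4) mod 5; (2|5)=-1, (4|5)=+1; (−1)^{1·1·2}·(-1)^1·(+1)^1 = -1.
v=7: a=7^1·(≡4), b=7^0·(≡3) mod 7; (4|7)=+1, (3|7)=-1; (−1)^{1·0·3}·(+1)^0·(-1)^1 = -1.
(665, -330 / ℚ) ramifies at {3, 5, 7, 19}: a division algebra.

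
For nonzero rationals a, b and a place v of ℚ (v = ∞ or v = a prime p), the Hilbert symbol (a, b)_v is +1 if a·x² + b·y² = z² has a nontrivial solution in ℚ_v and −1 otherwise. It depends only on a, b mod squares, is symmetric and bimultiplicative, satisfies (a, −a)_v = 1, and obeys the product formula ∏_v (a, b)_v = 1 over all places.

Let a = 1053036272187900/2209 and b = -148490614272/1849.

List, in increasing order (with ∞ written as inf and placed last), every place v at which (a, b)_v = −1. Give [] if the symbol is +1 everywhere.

(a, b) ≡ (391391, -3432198) mod (ℚ^×)²; places V = {2, 3, 5, 7, 11, 13, 17, 19, 23, 43, 47, ∞}.
(a,b)_7: α=3, u≡2; β=1, v≡4 (mod 7); (2|7)=+1, (4|7)=+1; sign (−1)^1·+1^1·+1^3 = -1.
(a,b)_19: α=2, u≡15; β=1, v≡8 (mod 19); (15|19)=-1, (8|19)=-1; sign (−1)^0·-1^1·-1^2 = -1.
(a,b)_5: α=2, u≡4; β=0, v≡2 (mod 5); (4|5)=+1, (2|5)=-1; sign (−1)^0·+1^0·-1^2 = +1.
(a,b)_23: α=1, u≡17; β=1, v≡10 (mod 23); (17|23)=-1, (10|23)=-1; sign (−1)^1·-1^1·-1^1 = -1.
(a,b)_43: α=0, u≡2; β=-2, v≡28 (mod 43); (2|43)=-1, (28|43)=-1; sign (−1)^0·-1^-2·-1^0 = +1.
(a,b)_11: α=1, u≡6; β=1, v≡8 (mod 11); (6|11)=-1, (8|11)=-1; sign (−1)^1·-1^1·-1^1 = -1.
(a,b)_47: α=-2, u≡31; β=0, v≡36 (mod 47); (31|47)=-1, (36|47)=+1; sign (−1)^0·-1^0·+1^-2 = +1.
(a,b)_3: α=2, u≡2; β=1, v≡2 (mod 3); (2|3)=-1, (2|3)=-1; sign (−1)^0·-1^1·-1^2 = -1.
(a,b)_2: α=2, β=9; u≡7, v≡5 (mod 8); ε(u)ε(v)=1·0, αω(v)=2·1, βω(u)=9·0; sum ≡ 0  ⇒  +1.
(a,b)_13: α=3, u≡1; β=2, v≡4 (mod 13); (1|13)=+1, (4|13)=+1; sign (−1)^0·+1^2·+1^3 = +1.
(a,b)_∞: sgn(391391)=+, sgn(-3432198)=−, so +1.
(a,b)_17: α=1, u≡6; β=1, v≡8 (mod 17); (6|17)=-1, (8|17)=+1; sign (−1)^0·-1^1·+1^1 = -1.
|Ram(391391, -3432198)| = 6, even; anisotropic at {3, 7, 11, 17, 19, 23}.

[3, 7, 11, 17, 19, 23]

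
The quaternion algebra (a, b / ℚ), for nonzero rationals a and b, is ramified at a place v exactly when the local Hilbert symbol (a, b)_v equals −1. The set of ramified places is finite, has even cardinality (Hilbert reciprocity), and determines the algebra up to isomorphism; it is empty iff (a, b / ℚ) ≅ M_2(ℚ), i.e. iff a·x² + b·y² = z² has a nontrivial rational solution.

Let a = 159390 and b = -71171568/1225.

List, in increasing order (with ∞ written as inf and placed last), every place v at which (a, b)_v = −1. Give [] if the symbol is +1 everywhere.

(a, b) ≡ (17710, -494247) mod (ℚ^×)²; places V = {2, 3, 5, 7, 11, 13, 19, 23, 29, ∞}.
(a,b)_2: α=1, β=4; u≡7, v≡1 (mod 8); ε(u)ε(v)=1·0, αω(v)=1·0, βω(u)=4·0; sum ≡ 0  ⇒  +1.
(a,b)_13: α=0, u≡10; β=1, v≡2 (mod 13); (10|13)=+1, (2|13)=-1; sign (−1)^0·+1^1·-1^0 = +1.
(a,b)_7: α=1, u≡6; β=-2, v≡2 (mod 7); (6|7)=-1, (2|7)=+1; sign (−1)^0·-1^-2·+1^1 = +1.
(a,b)_23: α=1, u≡7; β=1, v≡16 (mod 23); (7|23)=-1, (16|23)=+1; sign (−1)^1·-1^1·+1^1 = +1.
(a,b)_29: α=0, u≡6; β=1, v≡7 (mod 29); (6|29)=+1, (7|29)=+1; sign (−1)^0·+1^1·+1^0 = +1.
(a,b)_11: α=1, u≡3; β=0, v≡4 (mod 11); (3|11)=+1, (4|11)=+1; sign (−1)^0·+1^0·+1^1 = +1.
(a,b)_5: α=1, u≡3; β=-2, v≡3 (mod 5); (3|5)=-1, (3|5)=-1; sign (−1)^0·-1^-2·-1^1 = -1.
(a,b)_3: α=2, u≡1; β=3, v≡2 (mod 3); (1|3)=+1, (2|3)=-1; sign (−1)^0·+1^3·-1^2 = +1.
(a,b)_∞: sgn(17710)=+, sgn(-494247)=−, so +1.
(a,b)_19: α=0, u≡18; β=1, v≡6 (mod 19); (18|19)=-1, (6|19)=+1; sign (−1)^0·-1^1·+1^0 = -1.
Ram(17710, -494247) = {5, 19}; no ℚ_5-point on the conic.

[5, 19]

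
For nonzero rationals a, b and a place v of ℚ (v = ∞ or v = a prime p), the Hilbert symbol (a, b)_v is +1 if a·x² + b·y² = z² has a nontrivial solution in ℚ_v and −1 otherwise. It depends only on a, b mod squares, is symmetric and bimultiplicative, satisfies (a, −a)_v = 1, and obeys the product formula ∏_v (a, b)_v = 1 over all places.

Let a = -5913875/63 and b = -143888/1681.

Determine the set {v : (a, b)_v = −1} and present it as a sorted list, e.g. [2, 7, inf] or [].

[2, 5, 17, inf]

(a, b) ≡ (-13685, -17) mod (ℚ^×)²; places V = {2, 3, 5, 7, 11, 17, 23, 41, ∞}.
(a,b)_7: α=-1, u≡6; β=0, v≡4 (mod 7); (6|7)=-1, (4|7)=+1; sign (−1)^0·-1^0·+1^-1 = +1.
(a,b)_23: α=1, u≡9; β=2, v≡2 (mod 23); (9|23)=+1, (2|23)=+1; sign (−1)^0·+1^2·+1^1 = +1.
(a,b)_2: α=0, β=4; u≡3, v≡7 (mod 8); ε(u)ε(v)=1·1, αω(v)=0·0, βω(u)=4·1; sum ≡ 1  ⇒  -1.
(a,b)_41: α=0, u≡4; β=-2, v≡22 (mod 41); (4|41)=+1, (22|41)=-1; sign (−1)^0·+1^-2·-1^0 = +1.
(a,b)_5: α=3, u≡3; β=0, v≡2 (mod 5); (3|5)=-1, (2|5)=-1; sign (−1)^0·-1^0·-1^3 = -1.
(a,b)_11: α=2, u≡8; β=0, v≡4 (mod 11); (8|11)=-1, (4|11)=+1; sign (−1)^0·-1^0·+1^2 = +1.
(a,b)_3: α=-2, u≡1; β=0, v≡1 (mod 3); (1|3)=+1, (1|3)=+1; sign (−1)^0·+1^0·+1^-2 = +1.
(a,b)_17: α=1, u≡11; β=1, v≡16 (mod 17); (11|17)=-1, (16|17)=+1; sign (−1)^0·-1^1·+1^1 = -1.
(a,b)_∞: sgn(-13685)=−, sgn(-17)=−, so -1.
(-13685, -17 / ℚ) ramifies at {2, 5, 17, ∞}: a division algebra.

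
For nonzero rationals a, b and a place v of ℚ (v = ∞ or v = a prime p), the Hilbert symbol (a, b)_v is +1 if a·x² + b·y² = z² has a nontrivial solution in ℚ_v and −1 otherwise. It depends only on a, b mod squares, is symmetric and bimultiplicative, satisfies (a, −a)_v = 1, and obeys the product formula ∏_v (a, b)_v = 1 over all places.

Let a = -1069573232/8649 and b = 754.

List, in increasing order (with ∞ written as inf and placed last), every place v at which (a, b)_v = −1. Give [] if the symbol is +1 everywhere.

(a, b) ≡ (-39767, 754) mod (ℚ^×)²; places V = {2, 3, 7, 13, 19, 23, 29, 31, 41, ∞}.
(a,b)_29: α=0, u≡10; β=1, v≡26 (mod 29); (10|29)=-1, (26|29)=-1; sign (−1)^0·-1^1·-1^0 = -1.
(a,b)_23: α=1, u≡10; β=0, v≡18 (mod 23); (10|23)=-1, (18|23)=+1; sign (−1)^0·-1^0·+1^1 = +1.
(a,b)_∞: sgn(-39767)=−, sgn(754)=+, so +1.
(a,b)_13: α=1, u≡1; β=1, v≡6 (mod 13); (1|13)=+1, (6|13)=-1; sign (−1)^0·+1^1·-1^1 = -1.
(a,b)_7: α=1, u≡5; β=0, v≡5 (mod 7); (5|7)=-1, (5|7)=-1; sign (−1)^0·-1^0·-1^1 = -1.
(a,b)_19: α=1, u≡6; β=0, v≡13 (mod 19); (6|19)=+1, (13|19)=-1; sign (−1)^0·+1^0·-1^1 = -1.
(a,b)_3: α=-2, u≡1; β=0, v≡1 (mod 3); (1|3)=+1, (1|3)=+1; sign (−1)^0·+1^0·+1^-2 = +1.
(a,b)_2: α=4, β=1; u≡1, v≡1 (mod 8); ε(u)ε(v)=0·0, αω(v)=4·0, βω(u)=1·0; sum ≡ 0  ⇒  +1.
(a,b)_31: α=-2, u≡23; β=0, v≡10 (mod 31); (23|31)=-1, (10|31)=+1; sign (−1)^0·-1^0·+1^-2 = +1.
(a,b)_41: α=2, u≡17; β=0, v≡16 (mod 41); (17|41)=-1, (16|41)=+1; sign (−1)^0·-1^0·+1^2 = +1.
|Ram(-39767, 754)| = 4, even; anisotropic at {7, 13, 19, 29}.

[7, 13, 19, 29]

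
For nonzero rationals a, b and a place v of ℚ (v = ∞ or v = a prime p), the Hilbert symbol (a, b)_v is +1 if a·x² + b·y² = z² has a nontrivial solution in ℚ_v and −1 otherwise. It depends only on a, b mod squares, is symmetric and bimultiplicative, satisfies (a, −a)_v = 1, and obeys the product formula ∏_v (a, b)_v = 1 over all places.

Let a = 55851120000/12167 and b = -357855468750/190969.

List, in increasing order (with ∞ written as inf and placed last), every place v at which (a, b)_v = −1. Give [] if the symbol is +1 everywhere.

[2, 13, 17, 29]

Mod squares: a ≡ 2346, b ≡ -11310. Check v ∈ {∞, 2, 3, 5, 13, 17, 19, 23, 29}.
v=13: a=13^2·(≡7), b=13^1·(≡10) mod 13; (7|13)=-1, (10|13)=+1; (−1)^{2·1·6}·(-1)^1·(+1)^2 = -1.
v=∞: 2346 > 0 and -11310 < 0  ⇒  (a,b)_∞ = +1.
v=23: a=23^-3·(≡5), b=23^-2·(≡3) mod 23; (5|23)=-1, (3|23)=+1; (−1)^{-3·-2·11}·(-1)^-2·(+1)^-3 = +1.
v=5: a=5^4·(≡1), b=5^9·(≡2) mod 5; (1|5)=+1, (2|5)=-1; (−1)^{4·9·2}·(+1)^9·(-1)^4 = +1.
v=29: a=29^0·(≡3), b=29^1·(≡4) mod 29; (3|29)=-1, (4|29)=+1; (−1)^{0·1·14}·(-1)^1·(+1)^0 = -1.
v=3: a=3^5·(≡2), b=3^5·(≡1) mod 3; (2|3)=-1, (1|3)=+1; (−1)^{5·5·1}·(-1)^5·(+1)^5 = +1.
v=19: a=19^0·(≡7), b=19^-2·(≡8) mod 19; (7|19)=+1, (8|19)=-1; (−1)^{0·-2·9}·(+1)^-2·(-1)^0 = +1.
v=17: a=17^1·(≡15), b=17^0·(≡6) mod 17; (15|17)=+1, (6|17)=-1; (−1)^{1·0·8}·(+1)^0·(-1)^1 = -1.
v=2: v_2(a)=7, v_2(b)=1; units ≡ 5, 1 (mod 8); ε·ε+αω+βω = 0·0+7·0+1·1 ≡ 1  ⇒  (a,b)_2 = -1.
Ram(2346, -11310) = {2, 13, 17, 29}; no ℚ_2-point on the conic.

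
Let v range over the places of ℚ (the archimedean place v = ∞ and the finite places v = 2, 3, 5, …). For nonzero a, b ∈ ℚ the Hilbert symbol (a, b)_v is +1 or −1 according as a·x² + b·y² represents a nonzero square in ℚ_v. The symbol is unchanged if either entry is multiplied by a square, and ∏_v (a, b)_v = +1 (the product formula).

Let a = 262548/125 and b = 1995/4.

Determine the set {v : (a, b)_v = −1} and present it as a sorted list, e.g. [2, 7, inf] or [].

Mod squares: a ≡ 36465, b ≡ 1995. Check v ∈ {∞, 2, 3, 5, 7, 11, 13, 17, 19}.
v=3: a=3^3·(≡2), b=3^1·(≡2) mod 3; (2|3)=-1, (2|3)=-1; (−1)^{3·1·1}·(-1)^1·(-1)^3 = -1.
v=5: a=5^-3·(≡3), b=5^1·(≡1) mod 5; (3|5)=-1, (1|5)=+1; (−1)^{-3·1·2}·(-1)^1·(+1)^-3 = -1.
v=2: v_2(a)=2, v_2(b)=-2; units ≡ 1, 3 (mod 8); ε·ε+αω+βω = 0·1+2·1+-2·0 ≡ 0  ⇒  (a,b)_2 = +1.
v=∞: 36465 > 0 and 1995 > 0  ⇒  (a,b)_∞ = +1.
v=17: a=17^1·(≡7), b=17^0·(≡10) mod 17; (7|17)=-1, (10|17)=-1; (−1)^{1·0·8}·(-1)^0·(-1)^1 = -1.
v=7: a=7^0·(≡1), b=7^1·(≡3) mod 7; (1|7)=+1, (3|7)=-1; (−1)^{0·1·3}·(+1)^1·(-1)^0 = +1.
v=13: a=13^1·(≡9), b=13^0·(≡8) mod 13; (9|13)=+1, (8|13)=-1; (−1)^{1·0·6}·(+1)^0·(-1)^1 = -1.
v=11: a=11^1·(≡5), b=11^0·(≡1) mod 11; (5|11)=+1, (1|11)=+1; (−1)^{1·0·5}·(+1)^0·(+1)^1 = +1.
v=19: a=19^0·(≡4), b=19^1·(≡12) mod 19; (4|19)=+1, (12|19)=-1; (−1)^{0·1·9}·(+1)^1·(-1)^0 = +1.
|Ram(36465, 1995)| = 4, even; anisotropic at {3, 5, 13, 17}.

[3, 5, 13, 17]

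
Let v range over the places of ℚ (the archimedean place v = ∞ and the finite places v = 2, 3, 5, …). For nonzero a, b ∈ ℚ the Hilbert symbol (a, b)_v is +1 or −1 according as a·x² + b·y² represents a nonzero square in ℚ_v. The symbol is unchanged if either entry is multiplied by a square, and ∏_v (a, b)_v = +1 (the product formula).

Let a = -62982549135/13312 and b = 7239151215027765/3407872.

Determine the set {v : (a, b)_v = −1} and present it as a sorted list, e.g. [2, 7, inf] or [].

Mod squares: a ≡ -114595, b ≡ 87945. Check v ∈ {∞, 2, 3, 5, 11, 13, 41, 43}.
v=3: a=3^10·(≡2), b=3^15·(≡2) mod 3; (2|3)=-1, (2|3)=-1; (−1)^{10·15·1}·(-1)^15·(-1)^10 = -1.
v=11: a=11^2·(≡9), b=11^3·(≡3) mod 11; (9|11)=+1, (3|11)=+1; (−1)^{2·3·5}·(+1)^3·(+1)^2 = +1.
v=2: v_2(a)=-10, v_2(b)=-18; units ≡ 5, 1 (mod 8); ε·ε+αω+βω = 0·0+-10·0+-18·1 ≡ 0  ⇒  (a,b)_2 = +1.
v=5: a=5^1·(≡4), b=5^1·(≡4) mod 5; (4|5)=+1, (4|5)=+1; (−1)^{1·1·2}·(+1)^1·(+1)^1 = +1.
v=∞: -114595 < 0 and 87945 > 0  ⇒  (a,b)_∞ = +1.
v=43: a=43^1·(≡11), b=43^2·(≡17) mod 43; (11|43)=+1, (17|43)=+1; (−1)^{1·2·21}·(+1)^2·(+1)^1 = +1.
v=41: a=41^1·(≡24), b=41^1·(≡19) mod 41; (24|41)=-1, (19|41)=-1; (−1)^{1·1·20}·(-1)^1·(-1)^1 = +1.
v=13: a=13^-1·(≡4), b=13^-1·(≡6) mod 13; (4|13)=+1, (6|13)=-1; (−1)^{-1·-1·6}·(+1)^-1·(-1)^-1 = -1.
(-114595, 87945 / ℚ) ramifies at {3, 13}: a division algebra.

[3, 13]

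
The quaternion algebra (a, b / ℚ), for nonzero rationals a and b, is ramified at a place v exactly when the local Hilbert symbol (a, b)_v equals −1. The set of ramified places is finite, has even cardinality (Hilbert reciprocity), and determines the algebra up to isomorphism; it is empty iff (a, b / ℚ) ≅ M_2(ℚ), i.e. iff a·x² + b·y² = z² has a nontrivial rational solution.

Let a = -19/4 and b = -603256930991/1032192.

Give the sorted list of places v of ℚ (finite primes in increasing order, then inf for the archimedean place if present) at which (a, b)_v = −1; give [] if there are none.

(a, b) ≡ (-19, -572033) mod (ℚ^×)²; places V = {2, 3, 7, 11, 13, 17, 19, 23, ∞}.
(a,b)_17: α=0, u≡8; β=1, v≡12 (mod 17); (8|17)=+1, (12|17)=-1; sign (−1)^0·+1^1·-1^0 = +1.
(a,b)_23: α=0, u≡1; β=1, v≡15 (mod 23); (1|23)=+1, (15|23)=-1; sign (−1)^0·+1^1·-1^0 = +1.
(a,b)_2: α=-2, β=-14; u≡5, v≡7 (mod 8); ε(u)ε(v)=0·1, αω(v)=-2·0, βω(u)=-14·1; sum ≡ 0  ⇒  +1.
(a,b)_7: α=0, u≡4; β=-1, v≡6 (mod 7); (4|7)=+1, (6|7)=-1; sign (−1)^0·+1^-1·-1^0 = +1.
(a,b)_19: α=1, u≡14; β=3, v≡8 (mod 19); (14|19)=-1, (8|19)=-1; sign (−1)^1·-1^3·-1^1 = -1.
(a,b)_13: α=0, u≡5; β=2, v≡5 (mod 13); (5|13)=-1, (5|13)=-1; sign (−1)^0·-1^2·-1^0 = +1.
(a,b)_11: α=0, u≡9; β=3, v≡3 (mod 11); (9|11)=+1, (3|11)=+1; sign (−1)^0·+1^3·+1^0 = +1.
(a,b)_3: α=0, u≡2; β=-2, v≡1 (mod 3); (2|3)=-1, (1|3)=+1; sign (−1)^0·-1^-2·+1^0 = +1.
(a,b)_∞: sgn(-19)=−, sgn(-572033)=−, so -1.
(-19, -572033 / ℚ) ramifies at {19, ∞}: a division algebra.

[19, inf]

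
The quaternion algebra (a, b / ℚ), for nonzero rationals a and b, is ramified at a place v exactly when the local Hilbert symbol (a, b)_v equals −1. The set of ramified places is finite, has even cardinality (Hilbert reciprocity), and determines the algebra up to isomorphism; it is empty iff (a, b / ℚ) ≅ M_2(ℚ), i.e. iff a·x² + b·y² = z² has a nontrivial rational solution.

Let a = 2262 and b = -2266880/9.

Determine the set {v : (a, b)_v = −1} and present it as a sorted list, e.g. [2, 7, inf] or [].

[5, 11, 13, 29]

Mod squares: a ≡ 2262, b ≡ -8855. Check v ∈ {∞, 2, 3, 5, 7, 11, 13, 23, 29}.
v=2: v_2(a)=1, v_2(b)=8; units ≡ 3, 1 (mod 8); ε·ε+αω+βω = 1·0+1·0+8·1 ≡ 0  ⇒  (a,b)_2 = +1.
v=13: a=13^1·(≡5), b=13^0·(≡11) mod 13; (5|13)=-1, (11|13)=-1; (−1)^{1·0·6}·(-1)^0·(-1)^1 = -1.
v=7: a=7^0·(≡1), b=7^1·(≡4) mod 7; (1|7)=+1, (4|7)=+1; (−1)^{0·1·3}·(+1)^1·(+1)^0 = +1.
v=∞: 2262 > 0 and -8855 < 0  ⇒  (a,b)_∞ = +1.
v=29: a=29^1·(≡20), b=29^0·(≡12) mod 29; (20|29)=+1, (12|29)=-1; (−1)^{1·0·14}·(+1)^0·(-1)^1 = -1.
v=11: a=11^0·(≡7), b=11^1·(≡3) mod 11; (7|11)=-1, (3|11)=+1; (−1)^{0·1·5}·(-1)^1·(+1)^0 = -1.
v=5: a=5^0·(≡2), b=5^1·(≡1) mod 5; (2|5)=-1, (1|5)=+1; (−1)^{0·1·2}·(-1)^1·(+1)^0 = -1.
v=3: a=3^1·(≡1), b=3^-2·(≡1) mod 3; (1|3)=+1, (1|3)=+1; (−1)^{1·-2·1}·(+1)^-2·(+1)^1 = +1.
v=23: a=23^0·(≡8), b=23^1·(≡2) mod 23; (8|23)=+1, (2|23)=+1; (−1)^{0·1·11}·(+1)^1·(+1)^0 = +1.
Ram(2262, -8855) = {5, 11, 13, 29}; no ℚ_5-point on the conic.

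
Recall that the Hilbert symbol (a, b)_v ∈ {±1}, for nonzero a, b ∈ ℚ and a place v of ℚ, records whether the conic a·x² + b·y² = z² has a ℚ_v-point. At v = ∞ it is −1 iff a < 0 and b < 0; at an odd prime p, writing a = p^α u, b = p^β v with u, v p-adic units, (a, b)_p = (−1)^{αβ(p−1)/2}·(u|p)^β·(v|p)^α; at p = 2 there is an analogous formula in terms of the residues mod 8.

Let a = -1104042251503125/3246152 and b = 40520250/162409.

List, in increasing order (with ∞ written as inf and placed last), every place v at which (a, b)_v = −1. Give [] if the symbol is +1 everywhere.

(a, b) ≡ (-1247290, 20010) mod (ℚ^×)²; places V = {2, 3, 5, 7, 11, 13, 17, 23, 29, 31, ∞}.
(a,b)_3: α=4, u≡2; β=5, v≡1 (mod 3); (2|3)=-1, (1|3)=+1; sign (−1)^0·-1^5·+1^4 = -1.
(a,b)_31: α=0, u≡29; β=-2, v≡24 (mod 31); (29|31)=-1, (24|31)=-1; sign (−1)^0·-1^-2·-1^0 = +1.
(a,b)_11: α=3, u≡3; β=0, v≡9 (mod 11); (3|11)=+1, (9|11)=+1; sign (−1)^0·+1^0·+1^3 = +1.
(a,b)_13: α=-2, u≡2; β=-2, v≡9 (mod 13); (2|13)=-1, (9|13)=+1; sign (−1)^0·-1^-2·+1^-2 = +1.
(a,b)_17: α=3, u≡16; β=0, v≡13 (mod 17); (16|17)=+1, (13|17)=+1; sign (−1)^0·+1^0·+1^3 = +1.
(a,b)_5: α=5, u≡2; β=3, v≡3 (mod 5); (2|5)=-1, (3|5)=-1; sign (−1)^0·-1^3·-1^5 = +1.
(a,b)_2: α=-3, β=1; u≡3, v≡5 (mod 8); ε(u)ε(v)=1·0, αω(v)=-3·1, βω(u)=1·1; sum ≡ 0  ⇒  +1.
(a,b)_23: α=1, u≡13; β=1, v≡7 (mod 23); (13|23)=+1, (7|23)=-1; sign (−1)^1·+1^1·-1^1 = +1.
(a,b)_7: α=-4, u≡3; β=0, v≡4 (mod 7); (3|7)=-1, (4|7)=+1; sign (−1)^0·-1^0·+1^-4 = +1.
(a,b)_∞: sgn(-1247290)=−, sgn(20010)=+, so +1.
(a,b)_29: α=1, u≡26; β=1, v≡13 (mod 29); (26|29)=-1, (13|29)=+1; sign (−1)^0·-1^1·+1^1 = -1.
|Ram(-1247290, 20010)| = 2, even; anisotropic at {3, 29}.

[3, 29]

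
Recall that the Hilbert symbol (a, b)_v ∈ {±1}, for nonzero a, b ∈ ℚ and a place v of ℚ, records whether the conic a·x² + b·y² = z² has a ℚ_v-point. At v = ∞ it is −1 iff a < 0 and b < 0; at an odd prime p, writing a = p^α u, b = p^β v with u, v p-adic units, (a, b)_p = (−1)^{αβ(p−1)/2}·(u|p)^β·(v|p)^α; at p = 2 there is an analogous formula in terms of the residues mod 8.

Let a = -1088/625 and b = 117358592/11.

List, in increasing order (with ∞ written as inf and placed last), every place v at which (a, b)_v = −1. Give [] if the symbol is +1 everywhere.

(a, b) ≡ (-17, 78793) mod (ℚ^×)²; places V = {2, 5, 11, 13, 17, 19, 29, ∞}.
(a,b)_17: α=1, u≡16; β=0, v≡4 (mod 17); (16|17)=+1, (4|17)=+1; sign (−1)^0·+1^0·+1^1 = +1.
(a,b)_2: α=6, β=14; u≡7, v≡1 (mod 8); ε(u)ε(v)=1·0, αω(v)=6·0, βω(u)=14·0; sum ≡ 0  ⇒  +1.
(a,b)_∞: sgn(-17)=−, sgn(78793)=+, so +1.
(a,b)_29: α=0, u≡19; β=1, v≡25 (mod 29); (19|29)=-1, (25|29)=+1; sign (−1)^0·-1^1·+1^0 = -1.
(a,b)_5: α=-4, u≡2; β=0, v≡2 (mod 5); (2|5)=-1, (2|5)=-1; sign (−1)^0·-1^0·-1^-4 = +1.
(a,b)_11: α=0, u≡5; β=-1, v≡10 (mod 11); (5|11)=+1, (10|11)=-1; sign (−1)^0·+1^-1·-1^0 = +1.
(a,b)_13: α=0, u≡4; β=1, v≡3 (mod 13); (4|13)=+1, (3|13)=+1; sign (−1)^0·+1^1·+1^0 = +1.
(a,b)_19: α=0, u≡12; β=1, v≡7 (mod 19); (12|19)=-1, (7|19)=+1; sign (−1)^0·-1^1·+1^0 = -1.
(-17, 78793 / ℚ) ramifies at {19, 29}: a division algebra.

[19, 29]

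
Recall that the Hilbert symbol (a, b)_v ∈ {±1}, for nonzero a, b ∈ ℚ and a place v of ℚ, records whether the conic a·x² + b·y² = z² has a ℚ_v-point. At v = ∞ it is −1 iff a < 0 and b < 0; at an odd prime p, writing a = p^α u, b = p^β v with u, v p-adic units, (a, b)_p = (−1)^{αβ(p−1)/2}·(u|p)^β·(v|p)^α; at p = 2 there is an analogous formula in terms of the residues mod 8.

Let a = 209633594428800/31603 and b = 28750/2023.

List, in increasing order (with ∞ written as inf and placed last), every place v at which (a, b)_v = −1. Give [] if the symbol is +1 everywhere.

[19, 23]

Mod squares: a ≡ 7106, b ≡ 322. Check v ∈ {∞, 2, 3, 5, 7, 11, 13, 17, 19, 23, 37}.
v=5: a=5^2·(≡4), b=5^4·(≡2) mod 5; (4|5)=+1, (2|5)=-1; (−1)^{2·4·2}·(+1)^4·(-1)^2 = +1.
v=7: a=7^0·(≡2), b=7^-1·(≡4) mod 7; (2|7)=+1, (4|7)=+1; (−1)^{0·-1·3}·(+1)^-1·(+1)^0 = +1.
v=∞: 7106 > 0 and 322 > 0  ⇒  (a,b)_∞ = +1.
v=2: v_2(a)=7, v_2(b)=1; units ≡ 1, 1 (mod 8); ε·ε+αω+βω = 0·0+7·0+1·0 ≡ 0  ⇒  (a,b)_2 = +1.
v=23: a=23^4·(≡15), b=23^1·(≡15) mod 23; (15|23)=-1, (15|23)=-1; (−1)^{4·1·11}·(-1)^1·(-1)^4 = -1.
v=37: a=37^2·(≡14), b=37^0·(≡3) mod 37; (14|37)=-1, (3|37)=+1; (−1)^{2·0·18}·(-1)^0·(+1)^2 = +1.
v=19: a=19^1·(≡13), b=19^0·(≡13) mod 19; (13|19)=-1, (13|19)=-1; (−1)^{1·0·9}·(-1)^0·(-1)^1 = -1.
v=3: a=3^2·(≡2), b=3^0·(≡1) mod 3; (2|3)=-1, (1|3)=+1; (−1)^{2·0·1}·(-1)^0·(+1)^2 = +1.
v=11: a=11^-1·(≡7), b=11^0·(≡4) mod 11; (7|11)=-1, (4|11)=+1; (−1)^{-1·0·5}·(-1)^0·(+1)^-1 = +1.
v=17: a=17^-1·(≡7), b=17^-2·(≡15) mod 17; (7|17)=-1, (15|17)=+1; (−1)^{-1·-2·8}·(-1)^-2·(+1)^-1 = +1.
v=13: a=13^-2·(≡7), b=13^0·(≡9) mod 13; (7|13)=-1, (9|13)=+1; (−1)^{-2·0·6}·(-1)^0·(+1)^-2 = +1.
Ram(7106, 322) = {19, 23}; no ℚ_19-point on the conic.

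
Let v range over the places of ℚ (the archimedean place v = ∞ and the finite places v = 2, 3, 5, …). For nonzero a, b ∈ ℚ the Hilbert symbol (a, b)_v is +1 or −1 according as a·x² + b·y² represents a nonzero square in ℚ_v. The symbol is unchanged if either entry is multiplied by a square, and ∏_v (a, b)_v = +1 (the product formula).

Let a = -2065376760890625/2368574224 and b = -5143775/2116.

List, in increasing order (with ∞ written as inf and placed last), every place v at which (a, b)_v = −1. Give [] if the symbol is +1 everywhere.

(a, b) ≡ (-17, -4199) mod (ℚ^×)²; places V = {2, 3, 5, 7, 13, 17, 19, 23, ∞}.
(a,b)_13: α=2, u≡12; β=1, v≡11 (mod 13); (12|13)=+1, (11|13)=-1; sign (−1)^0·+1^1·-1^2 = +1.
(a,b)_23: α=-6, u≡4; β=-2, v≡15 (mod 23); (4|23)=+1, (15|23)=-1; sign (−1)^0·+1^-2·-1^-6 = +1.
(a,b)_5: α=6, u≡2; β=2, v≡4 (mod 5); (2|5)=-1, (4|5)=+1; sign (−1)^0·-1^2·+1^6 = +1.
(a,b)_∞: sgn(-17)=−, sgn(-4199)=−, so -1.
(a,b)_19: α=2, u≡13; β=1, v≡9 (mod 19); (13|19)=-1, (9|19)=+1; sign (−1)^0·-1^1·+1^2 = -1.
(a,b)_3: α=2, u≡1; β=0, v≡1 (mod 3); (1|3)=+1, (1|3)=+1; sign (−1)^0·+1^0·+1^2 = +1.
(a,b)_7: α=2, u≡4; β=2, v≡2 (mod 7); (4|7)=+1, (2|7)=+1; sign (−1)^0·+1^2·+1^2 = +1.
(a,b)_17: α=3, u≡1; β=1, v≡1 (mod 17); (1|17)=+1, (1|17)=+1; sign (−1)^0·+1^1·+1^3 = +1.
(a,b)_2: α=-4, β=-2; u≡7, v≡1 (mod 8); ε(u)ε(v)=1·0, αω(v)=-4·0, βω(u)=-2·0; sum ≡ 0  ⇒  +1.
(-17, -4199 / ℚ) ramifies at {19, ∞}: a division algebra.

[19, inf]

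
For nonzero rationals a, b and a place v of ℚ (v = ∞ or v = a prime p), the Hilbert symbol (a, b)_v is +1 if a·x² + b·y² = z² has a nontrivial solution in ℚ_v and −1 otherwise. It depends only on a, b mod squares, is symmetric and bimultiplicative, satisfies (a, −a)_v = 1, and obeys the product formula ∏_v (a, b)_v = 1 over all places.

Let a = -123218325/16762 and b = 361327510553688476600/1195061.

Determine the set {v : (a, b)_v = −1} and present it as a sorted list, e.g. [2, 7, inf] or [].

[29, 41]

Mod squares: a ≡ -87986, b ≡ 967846. Check v ∈ {∞, 2, 3, 5, 7, 11, 17, 19, 29, 37, 41}.
v=41: a=41^1·(≡27), b=41^3·(≡18) mod 41; (27|41)=-1, (18|41)=+1; (−1)^{1·3·20}·(-1)^3·(+1)^1 = -1.
v=3: a=3^2·(≡1), b=3^0·(≡1) mod 3; (1|3)=+1, (1|3)=+1; (−1)^{2·0·1}·(+1)^0·(+1)^2 = +1.
v=37: a=37^1·(≡34), b=37^3·(≡10) mod 37; (34|37)=+1, (10|37)=+1; (−1)^{1·3·18}·(+1)^3·(+1)^1 = +1.
v=5: a=5^2·(≡1), b=5^2·(≡4) mod 5; (1|5)=+1, (4|5)=+1; (−1)^{2·2·2}·(+1)^2·(+1)^2 = +1.
v=29: a=29^-1·(≡11), b=29^-3·(≡23) mod 29; (11|29)=-1, (23|29)=+1; (−1)^{-1·-3·14}·(-1)^-3·(+1)^-1 = -1.
v=7: a=7^0·(≡2), b=7^-2·(≡5) mod 7; (2|7)=+1, (5|7)=-1; (−1)^{0·-2·3}·(+1)^-2·(-1)^0 = +1.
v=19: a=19^2·(≡12), b=19^6·(≡6) mod 19; (12|19)=-1, (6|19)=+1; (−1)^{2·6·9}·(-1)^6·(+1)^2 = +1.
v=11: a=11^0·(≡5), b=11^1·(≡6) mod 11; (5|11)=+1, (6|11)=-1; (−1)^{0·1·5}·(+1)^1·(-1)^0 = +1.
v=17: a=17^-2·(≡3), b=17^0·(≡15) mod 17; (3|17)=-1, (15|17)=+1; (−1)^{-2·0·8}·(-1)^0·(+1)^-2 = +1.
v=2: v_2(a)=-1, v_2(b)=3; units ≡ 7, 3 (mod 8); ε·ε+αω+βω = 1·1+-1·1+3·0 ≡ 0  ⇒  (a,b)_2 = +1.
v=∞: -87986 < 0 and 967846 > 0  ⇒  (a,b)_∞ = +1.
|Ram(-87986, 967846)| = 2, even; anisotropic at {29, 41}.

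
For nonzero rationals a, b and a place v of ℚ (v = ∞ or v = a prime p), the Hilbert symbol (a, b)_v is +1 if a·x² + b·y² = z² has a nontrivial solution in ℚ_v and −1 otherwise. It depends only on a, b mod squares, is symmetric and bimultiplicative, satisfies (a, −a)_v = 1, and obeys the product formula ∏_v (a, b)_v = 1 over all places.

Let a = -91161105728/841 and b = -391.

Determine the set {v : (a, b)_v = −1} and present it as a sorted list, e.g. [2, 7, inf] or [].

(a, b) ≡ (-77, -391) mod (ℚ^×)²; places V = {2, 7, 11, 17, 23, 29, ∞}.
(a,b)_11: α=3, u≡4; β=0, v≡5 (mod 11); (4|11)=+1, (5|11)=+1; sign (−1)^0·+1^0·+1^3 = +1.
(a,b)_23: α=2, u≡10; β=1, v≡6 (mod 23); (10|23)=-1, (6|23)=+1; sign (−1)^0·-1^1·+1^2 = -1.
(a,b)_∞: sgn(-77)=−, sgn(-391)=−, so -1.
(a,b)_29: α=-2, u≡17; β=0, v≡15 (mod 29); (17|29)=-1, (15|29)=-1; sign (−1)^0·-1^0·-1^-2 = +1.
(a,b)_7: α=1, u≡6; β=0, v≡1 (mod 7); (6|7)=-1, (1|7)=+1; sign (−1)^0·-1^0·+1^1 = +1.
(a,b)_17: α=2, u≡1; β=1, v≡11 (mod 17); (1|17)=+1, (11|17)=-1; sign (−1)^0·+1^1·-1^2 = +1.
(a,b)_2: α=6, β=0; u≡3, v≡1 (mod 8); ε(u)ε(v)=1·0, αω(v)=6·0, βω(u)=0·1; sum ≡ 0  ⇒  +1.
Ram(-77, -391) = {23, ∞}; no ℚ_23-point on the conic.

[23, inf]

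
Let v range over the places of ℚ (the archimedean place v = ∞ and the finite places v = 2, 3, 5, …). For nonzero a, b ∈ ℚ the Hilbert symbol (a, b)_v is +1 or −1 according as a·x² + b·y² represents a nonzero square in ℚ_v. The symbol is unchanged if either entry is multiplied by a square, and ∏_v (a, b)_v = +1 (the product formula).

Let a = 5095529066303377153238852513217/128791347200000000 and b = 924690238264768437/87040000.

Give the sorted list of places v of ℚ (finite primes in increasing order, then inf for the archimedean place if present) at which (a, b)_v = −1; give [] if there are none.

[3, 17]

Mod squares: a ≡ 39729, b ≡ 20872362. Check v ∈ {∞, 2, 3, 5, 7, 11, 17, 19, 23, 31, 41}.
v=31: a=31^2·(≡20), b=31^1·(≡11) mod 31; (20|31)=+1, (11|31)=-1; (−1)^{2·1·15}·(+1)^1·(-1)^2 = +1.
v=3: a=3^9·(≡1), b=3^5·(≡1) mod 3; (1|3)=+1, (1|3)=+1; (−1)^{9·5·1}·(+1)^5·(+1)^9 = -1.
v=5: a=5^-8·(≡1), b=5^-4·(≡3) mod 5; (1|5)=+1, (3|5)=-1; (−1)^{-8·-4·2}·(+1)^-4·(-1)^-8 = +1.
v=19: a=19^1·(≡4), b=19^0·(≡1) mod 19; (4|19)=+1, (1|19)=+1; (−1)^{1·0·9}·(+1)^0·(+1)^1 = +1.
v=7: a=7^8·(≡1), b=7^5·(≡2) mod 7; (1|7)=+1, (2|7)=+1; (−1)^{8·5·3}·(+1)^5·(+1)^8 = +1.
v=23: a=23^4·(≡6), b=23^3·(≡3) mod 23; (6|23)=+1, (3|23)=+1; (−1)^{4·3·11}·(+1)^3·(+1)^4 = +1.
v=∞: 39729 > 0 and 20872362 > 0  ⇒  (a,b)_∞ = +1.
v=17: a=17^-3·(≡4), b=17^-1·(≡6) mod 17; (4|17)=+1, (6|17)=-1; (−1)^{-3·-1·8}·(+1)^-1·(-1)^-3 = -1.
v=2: v_2(a)=-26, v_2(b)=-13; units ≡ 1, 5 (mod 8); ε·ε+αω+βω = 0·0+-26·1+-13·0 ≡ 0  ⇒  (a,b)_2 = +1.
v=41: a=41^1·(≡19), b=41^1·(≡7) mod 41; (19|41)=-1, (7|41)=-1; (−1)^{1·1·20}·(-1)^1·(-1)^1 = +1.
v=11: a=11^8·(≡2), b=11^4·(≡9) mod 11; (2|11)=-1, (9|11)=+1; (−1)^{8·4·5}·(-1)^4·(+1)^8 = +1.
Ram(39729, 20872362) = {3, 17}; no ℚ_3-point on the conic.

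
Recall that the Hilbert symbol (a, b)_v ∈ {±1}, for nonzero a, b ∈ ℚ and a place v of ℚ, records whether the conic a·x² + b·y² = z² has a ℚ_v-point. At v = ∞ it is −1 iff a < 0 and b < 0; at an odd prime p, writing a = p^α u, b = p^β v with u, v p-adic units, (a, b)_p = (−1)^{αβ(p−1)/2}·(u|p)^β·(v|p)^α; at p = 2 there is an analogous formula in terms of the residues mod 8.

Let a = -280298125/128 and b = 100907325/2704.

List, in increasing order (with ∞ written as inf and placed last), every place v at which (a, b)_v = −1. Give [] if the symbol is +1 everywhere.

[2, 37]

(a, b) ≡ (-896954, 448477) mod (ℚ^×)²; places V = {2, 3, 5, 13, 17, 23, 31, 37, ∞}.
(a,b)_17: α=1, u≡10; β=1, v≡5 (mod 17); (10|17)=-1, (5|17)=-1; sign (−1)^0·-1^1·-1^1 = +1.
(a,b)_23: α=1, u≡21; β=1, v≡9 (mod 23); (21|23)=-1, (9|23)=+1; sign (−1)^1·-1^1·+1^1 = +1.
(a,b)_5: α=4, u≡1; β=2, v≡2 (mod 5); (1|5)=+1, (2|5)=-1; sign (−1)^0·+1^2·-1^4 = +1.
(a,b)_∞: sgn(-896954)=−, sgn(448477)=+, so +1.
(a,b)_37: α=1, u≡3; β=1, v≡22 (mod 37); (3|37)=+1, (22|37)=-1; sign (−1)^0·+1^1·-1^1 = -1.
(a,b)_3: α=0, u≡1; β=2, v≡1 (mod 3); (1|3)=+1, (1|3)=+1; sign (−1)^0·+1^2·+1^0 = +1.
(a,b)_13: α=0, u≡8; β=-2, v≡4 (mod 13); (8|13)=-1, (4|13)=+1; sign (−1)^0·-1^-2·+1^0 = +1.
(a,b)_2: α=-7, β=-4; u≡3, v≡5 (mod 8); ε(u)ε(v)=1·0, αω(v)=-7·1, βω(u)=-4·1; sum ≡ 1  ⇒  -1.
(a,b)_31: α=1, u≡28; β=1, v≡24 (mod 31); (28|31)=+1, (24|31)=-1; sign (−1)^1·+1^1·-1^1 = +1.
Ram(-896954, 448477) = {2, 37}; no ℚ_2-point on the conic.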